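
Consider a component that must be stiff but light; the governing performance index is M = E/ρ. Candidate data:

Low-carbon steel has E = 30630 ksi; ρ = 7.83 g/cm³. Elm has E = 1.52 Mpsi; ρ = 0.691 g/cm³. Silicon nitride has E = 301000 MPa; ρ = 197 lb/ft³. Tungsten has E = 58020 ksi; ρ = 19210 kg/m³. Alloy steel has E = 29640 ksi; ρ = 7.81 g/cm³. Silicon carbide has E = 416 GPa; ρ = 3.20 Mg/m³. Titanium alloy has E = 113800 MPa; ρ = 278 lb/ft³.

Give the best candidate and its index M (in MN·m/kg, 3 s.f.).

Convert each candidate to consistent units, then evaluate M:
  low-carbon steel: E = 211.2 GPa, ρ = 7830 kg/m³
  elm: E = 10.48 GPa, ρ = 691.0 kg/m³
  silicon nitride: E = 301.0 GPa, ρ = 3156 kg/m³
  tungsten: E = 400.0 GPa, ρ = 19210 kg/m³
  alloy steel: E = 204.4 GPa, ρ = 7810 kg/m³
  silicon carbide: E = 416.0 GPa, ρ = 3200 kg/m³
  titanium alloy: E = 113.8 GPa, ρ = 4453 kg/m³
  silicon carbide: M = 130 MN·m/kg
  silicon nitride: M = 95.4 MN·m/kg
  low-carbon steel: M = 27.0 MN·m/kg
  alloy steel: M = 26.2 MN·m/kg
  titanium alloy: M = 25.6 MN·m/kg
  tungsten: M = 20.8 MN·m/kg
  elm: M = 15.2 MN·m/kg
The maximum is for silicon carbide.

silicon carbide, M = 130 MN·m/kg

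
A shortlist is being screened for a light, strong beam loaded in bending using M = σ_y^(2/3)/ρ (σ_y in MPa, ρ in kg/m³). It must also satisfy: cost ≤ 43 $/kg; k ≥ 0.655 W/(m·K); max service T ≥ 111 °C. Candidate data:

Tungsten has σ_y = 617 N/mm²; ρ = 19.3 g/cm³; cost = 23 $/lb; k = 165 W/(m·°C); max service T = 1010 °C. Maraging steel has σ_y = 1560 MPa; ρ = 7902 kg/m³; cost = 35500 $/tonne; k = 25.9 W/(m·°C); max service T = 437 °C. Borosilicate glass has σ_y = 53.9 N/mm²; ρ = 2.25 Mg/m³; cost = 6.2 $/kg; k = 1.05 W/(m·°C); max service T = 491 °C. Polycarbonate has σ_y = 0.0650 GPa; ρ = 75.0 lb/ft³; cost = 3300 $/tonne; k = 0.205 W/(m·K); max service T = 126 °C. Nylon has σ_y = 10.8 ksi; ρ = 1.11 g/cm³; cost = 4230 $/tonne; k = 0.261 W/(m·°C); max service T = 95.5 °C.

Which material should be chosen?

maraging steel

Screen on constraints: cost ≤ 43 $/kg; k ≥ 0.655 W/(m·K); max service T ≥ 111 °C. Survivors: maraging steel, borosilicate glass.
Convert each candidate to consistent units, then evaluate M:
  maraging steel: σ_y = 1560 MPa, ρ = 7902 kg/m³
  borosilicate glass: σ_y = 53.90 MPa, ρ = 2250 kg/m³
  maraging steel: M = 17.0×10⁻³
  borosilicate glass: M = 6.34×10⁻³
Highest index: maraging steel.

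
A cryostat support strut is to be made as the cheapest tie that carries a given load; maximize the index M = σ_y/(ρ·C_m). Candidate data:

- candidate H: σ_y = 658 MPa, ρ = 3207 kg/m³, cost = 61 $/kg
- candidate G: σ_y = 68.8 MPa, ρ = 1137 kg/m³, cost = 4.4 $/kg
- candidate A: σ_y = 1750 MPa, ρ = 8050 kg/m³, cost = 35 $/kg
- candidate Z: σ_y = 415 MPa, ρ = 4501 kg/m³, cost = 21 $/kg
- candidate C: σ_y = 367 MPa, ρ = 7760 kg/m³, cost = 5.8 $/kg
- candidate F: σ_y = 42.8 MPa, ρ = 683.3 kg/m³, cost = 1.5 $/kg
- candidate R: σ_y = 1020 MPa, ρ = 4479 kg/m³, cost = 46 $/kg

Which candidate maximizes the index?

candidate F

Evaluate M for each candidate:
  candidate F: M = 41.8 kN·m per $
  candidate G: M = 13.8 kN·m per $
  candidate C: M = 8.15 kN·m per $
  candidate A: M = 6.21 kN·m per $
  candidate R: M = 4.95 kN·m per $
  candidate Z: M = 4.39 kN·m per $
  candidate H: M = 3.36 kN·m per $
The maximum is for candidate F.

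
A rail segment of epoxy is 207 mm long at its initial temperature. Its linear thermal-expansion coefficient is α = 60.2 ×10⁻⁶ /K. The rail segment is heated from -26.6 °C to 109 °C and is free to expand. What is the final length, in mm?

ΔT = 109 − (-26.6) = 135.6 K.
ΔL = α·L₀·ΔT = 60.2×10⁻⁶ × 207 mm × 135.6 K = 1.69 mm.
L = L₀ + ΔL = 207 + 1.69 = 208.69 mm.

208.69 mm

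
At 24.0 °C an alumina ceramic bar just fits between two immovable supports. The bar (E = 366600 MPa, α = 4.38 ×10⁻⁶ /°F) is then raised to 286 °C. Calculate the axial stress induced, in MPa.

E = 366600 MPa = 366.6 GPa.
α = 4.38×10⁻⁶/°F × 9/5 = 7.88×10⁻⁶/K.
ΔT = 262.0 K. Constrained thermal stress σ = E·α·ΔT = 366.6×10³ MPa × 7.88×10⁻⁶ × 262.0 = 757 MPa (compressive).

757 MPa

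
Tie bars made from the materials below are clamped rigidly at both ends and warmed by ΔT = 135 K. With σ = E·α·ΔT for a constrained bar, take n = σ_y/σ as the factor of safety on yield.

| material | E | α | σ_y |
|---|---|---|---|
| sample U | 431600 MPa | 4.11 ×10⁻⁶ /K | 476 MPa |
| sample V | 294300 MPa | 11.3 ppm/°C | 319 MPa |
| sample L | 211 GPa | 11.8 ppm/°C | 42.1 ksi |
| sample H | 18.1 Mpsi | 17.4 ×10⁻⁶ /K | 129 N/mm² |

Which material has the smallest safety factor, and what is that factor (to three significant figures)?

In consistent units (E in GPa, α in ×10⁻⁶/K, σ_y in MPa):
  sample U: E = 431.6, α = 4.11, σ_y = 476.0 → σ = 239 MPa, n = 1.99
  sample V: E = 294.3, α = 11.3, σ_y = 319.0 → σ = 449 MPa, n = 0.711
  sample L: E = 211.0, α = 11.8, σ_y = 290.3 → σ = 336 MPa, n = 0.864
  sample H: E = 124.8, α = 17.4, σ_y = 129.0 → σ = 293 MPa, n = 0.440
The minimum is sample H at n = 0.440.

sample H, n = 0.440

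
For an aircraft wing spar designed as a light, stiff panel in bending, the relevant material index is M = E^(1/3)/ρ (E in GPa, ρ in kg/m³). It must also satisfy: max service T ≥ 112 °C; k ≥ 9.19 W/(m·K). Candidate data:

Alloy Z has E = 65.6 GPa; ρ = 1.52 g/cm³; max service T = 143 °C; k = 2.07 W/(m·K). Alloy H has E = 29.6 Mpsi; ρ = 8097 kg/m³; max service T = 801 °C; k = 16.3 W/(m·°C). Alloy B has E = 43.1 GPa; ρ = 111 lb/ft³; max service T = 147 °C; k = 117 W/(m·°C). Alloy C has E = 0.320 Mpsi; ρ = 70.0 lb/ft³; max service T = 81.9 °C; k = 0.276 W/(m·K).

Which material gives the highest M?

Screen on constraints: max service T ≥ 112 °C; k ≥ 9.19 W/(m·K). Survivors: alloy H, alloy B.
In SI units:
  alloy H: E = 204.1 GPa, ρ = 8097 kg/m³
  alloy B: E = 43.10 GPa, ρ = 1778 kg/m³
  alloy B: M = 1.97×10⁻³
  alloy H: M = 0.727×10⁻³
Highest index: alloy B.

alloy B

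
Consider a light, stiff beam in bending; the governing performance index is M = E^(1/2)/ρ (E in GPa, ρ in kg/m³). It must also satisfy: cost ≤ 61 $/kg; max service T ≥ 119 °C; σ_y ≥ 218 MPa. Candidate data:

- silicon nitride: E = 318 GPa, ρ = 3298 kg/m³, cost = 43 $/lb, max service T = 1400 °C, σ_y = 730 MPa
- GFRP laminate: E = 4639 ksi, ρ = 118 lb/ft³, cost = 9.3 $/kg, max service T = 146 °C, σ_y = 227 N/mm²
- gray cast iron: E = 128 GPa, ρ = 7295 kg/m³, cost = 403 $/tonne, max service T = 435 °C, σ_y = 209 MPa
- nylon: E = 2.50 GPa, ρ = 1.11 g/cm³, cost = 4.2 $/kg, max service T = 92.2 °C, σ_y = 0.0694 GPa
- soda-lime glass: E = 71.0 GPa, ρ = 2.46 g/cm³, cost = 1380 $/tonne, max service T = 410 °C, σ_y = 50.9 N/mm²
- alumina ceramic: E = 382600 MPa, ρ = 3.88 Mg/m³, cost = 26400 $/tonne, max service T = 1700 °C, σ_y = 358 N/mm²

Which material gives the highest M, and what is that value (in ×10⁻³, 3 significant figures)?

Screen on constraints: cost ≤ 61 $/kg; max service T ≥ 119 °C; σ_y ≥ 218 MPa. Survivors: GFRP laminate, alumina ceramic.
Normalizing units and computing the index:
  GFRP laminate: E = 31.98 GPa, ρ = 1890 kg/m³
  alumina ceramic: E = 382.6 GPa, ρ = 3880 kg/m³
  alumina ceramic: M = 5.04×10⁻³
  GFRP laminate: M = 2.99×10⁻³
The maximum is for alumina ceramic.

alumina ceramic, M = 5.04×10⁻³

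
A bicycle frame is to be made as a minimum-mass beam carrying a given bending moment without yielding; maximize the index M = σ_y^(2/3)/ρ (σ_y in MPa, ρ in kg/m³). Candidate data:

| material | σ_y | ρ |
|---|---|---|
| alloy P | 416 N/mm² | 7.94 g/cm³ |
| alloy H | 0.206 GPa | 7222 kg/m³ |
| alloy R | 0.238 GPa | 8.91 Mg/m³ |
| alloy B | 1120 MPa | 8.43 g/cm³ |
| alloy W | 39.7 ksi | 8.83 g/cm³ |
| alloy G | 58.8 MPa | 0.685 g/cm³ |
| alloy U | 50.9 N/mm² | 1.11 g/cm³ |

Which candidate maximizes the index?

Putting every candidate on a common basis:
  alloy P: σ_y = 416.0 MPa, ρ = 7940 kg/m³
  alloy H: σ_y = 206.0 MPa, ρ = 7222 kg/m³
  alloy R: σ_y = 238.0 MPa, ρ = 8910 kg/m³
  alloy B: σ_y = 1120 MPa, ρ = 8430 kg/m³
  alloy W: σ_y = 273.7 MPa, ρ = 8830 kg/m³
  alloy G: σ_y = 58.80 MPa, ρ = 685.0 kg/m³
  alloy U: σ_y = 50.90 MPa, ρ = 1110 kg/m³
  alloy G: M = 22.1×10⁻³
  alloy B: M = 12.8×10⁻³
  alloy U: M = 12.4×10⁻³
  alloy P: M = 7.02×10⁻³
  alloy H: M = 4.83×10⁻³
  alloy W: M = 4.77×10⁻³
  alloy R: M = 4.31×10⁻³
The maximum is for alloy G.

alloy G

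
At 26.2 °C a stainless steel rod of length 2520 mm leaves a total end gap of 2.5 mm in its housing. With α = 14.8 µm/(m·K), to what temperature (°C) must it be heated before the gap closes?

93.2 °C

α·L₀·ΔT = 2.5 mm ⇒ ΔT = 2.5 / (14.8×10⁻⁶ × 2520.0) = 67.03 K.
T = 26.2 + 67.03 = 93.23 °C.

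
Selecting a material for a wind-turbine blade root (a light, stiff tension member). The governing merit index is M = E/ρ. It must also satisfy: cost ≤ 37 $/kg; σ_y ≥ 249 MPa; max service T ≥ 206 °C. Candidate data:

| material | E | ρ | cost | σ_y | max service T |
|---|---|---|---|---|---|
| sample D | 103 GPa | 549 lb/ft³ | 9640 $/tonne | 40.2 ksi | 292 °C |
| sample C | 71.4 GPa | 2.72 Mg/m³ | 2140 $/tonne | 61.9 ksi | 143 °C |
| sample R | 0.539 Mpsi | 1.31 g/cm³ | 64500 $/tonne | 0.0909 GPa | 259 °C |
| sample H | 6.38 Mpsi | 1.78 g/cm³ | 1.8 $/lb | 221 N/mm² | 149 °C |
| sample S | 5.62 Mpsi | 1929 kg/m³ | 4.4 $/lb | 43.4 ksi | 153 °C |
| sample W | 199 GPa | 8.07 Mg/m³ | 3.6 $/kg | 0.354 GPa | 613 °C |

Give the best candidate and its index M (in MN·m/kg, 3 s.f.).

Screen on constraints: cost ≤ 37 $/kg; σ_y ≥ 249 MPa; max service T ≥ 206 °C. Survivors: sample D, sample W.
Putting every candidate on a common basis:
  sample D: E = 103.0 GPa, ρ = 8794 kg/m³
  sample W: E = 199.0 GPa, ρ = 8070 kg/m³
  sample W: M = 24.7 MN·m/kg
  sample D: M = 11.7 MN·m/kg
Highest index: sample W.

sample W, M = 24.7 MN·m/kg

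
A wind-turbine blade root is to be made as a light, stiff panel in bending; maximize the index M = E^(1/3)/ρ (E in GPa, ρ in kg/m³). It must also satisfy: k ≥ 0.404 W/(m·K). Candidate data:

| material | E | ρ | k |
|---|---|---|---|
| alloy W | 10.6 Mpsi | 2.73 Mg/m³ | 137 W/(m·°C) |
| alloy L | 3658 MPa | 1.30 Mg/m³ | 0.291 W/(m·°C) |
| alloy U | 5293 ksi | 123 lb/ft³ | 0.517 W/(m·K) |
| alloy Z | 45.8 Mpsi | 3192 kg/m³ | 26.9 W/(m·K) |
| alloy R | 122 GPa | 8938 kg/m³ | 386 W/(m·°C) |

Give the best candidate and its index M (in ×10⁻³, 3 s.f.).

alloy Z, M = 2.13×10⁻³

Screen on constraints: k ≥ 0.404 W/(m·K). Survivors: alloy W, alloy U, alloy Z, alloy R.
Normalizing units and computing the index:
  alloy W: E = 73.08 GPa, ρ = 2730 kg/m³
  alloy U: E = 36.49 GPa, ρ = 1970 kg/m³
  alloy Z: E = 315.8 GPa, ρ = 3192 kg/m³
  alloy R: E = 122.0 GPa, ρ = 8938 kg/m³
  alloy Z: M = 2.13×10⁻³
  alloy U: M = 1.68×10⁻³
  alloy W: M = 1.53×10⁻³
  alloy R: M = 0.555×10⁻³
The maximum is for alloy Z.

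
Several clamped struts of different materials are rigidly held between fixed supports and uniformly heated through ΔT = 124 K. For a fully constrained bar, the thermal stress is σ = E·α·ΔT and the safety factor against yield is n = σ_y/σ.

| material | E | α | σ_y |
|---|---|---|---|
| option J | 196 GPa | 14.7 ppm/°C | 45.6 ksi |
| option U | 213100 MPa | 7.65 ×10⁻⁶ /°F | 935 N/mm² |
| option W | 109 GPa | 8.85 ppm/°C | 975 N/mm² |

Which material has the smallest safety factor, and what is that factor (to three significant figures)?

With everything in SI (GPa, ×10⁻⁶/K, MPa):
  option J: E = 196.0, α = 14.7, σ_y = 314.4 → σ = 357 MPa, n = 0.880
  option U: E = 213.1, α = 13.8, σ_y = 935.0 → σ = 364 MPa, n = 2.57
  option W: E = 109.0, α = 8.85, σ_y = 975.0 → σ = 120 MPa, n = 8.15
The minimum is option J at n = 0.880.

option J, n = 0.880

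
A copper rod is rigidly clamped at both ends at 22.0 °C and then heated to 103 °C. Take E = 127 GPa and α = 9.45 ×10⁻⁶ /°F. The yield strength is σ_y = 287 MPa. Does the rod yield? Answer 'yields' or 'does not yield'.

does not yield

α = 9.45×10⁻⁶/°F × 9/5 = 17.0×10⁻⁶/K.
ΔT = 81.00 K. Constrained thermal stress σ = E·α·ΔT = 127.0×10³ MPa × 17.0×10⁻⁶ × 81.00 = 175 MPa (compressive).
Compare to σ_y = 287 MPa: σ < σ_y, so it does not yield.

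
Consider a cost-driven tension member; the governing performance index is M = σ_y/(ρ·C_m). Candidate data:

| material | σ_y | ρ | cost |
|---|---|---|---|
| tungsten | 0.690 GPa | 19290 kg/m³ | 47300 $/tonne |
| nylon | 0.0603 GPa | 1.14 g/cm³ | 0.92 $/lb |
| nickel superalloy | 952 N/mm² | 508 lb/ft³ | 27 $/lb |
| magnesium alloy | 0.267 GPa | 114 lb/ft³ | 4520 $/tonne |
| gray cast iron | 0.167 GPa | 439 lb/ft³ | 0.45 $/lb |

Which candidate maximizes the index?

After converting to SI:
  tungsten: σ_y = 690.0 MPa, ρ = 19290 kg/m³, cost = 47.30 $/kg
  nylon: σ_y = 60.30 MPa, ρ = 1140 kg/m³, cost = 2.028 $/kg
  nickel superalloy: σ_y = 952.0 MPa, ρ = 8137 kg/m³, cost = 59.52 $/kg
  magnesium alloy: σ_y = 267.0 MPa, ρ = 1826 kg/m³, cost = 4.520 $/kg
  gray cast iron: σ_y = 167.0 MPa, ρ = 7032 kg/m³, cost = 0.9921 $/kg
  magnesium alloy: M = 32.3 kN·m per $
  nylon: M = 26.1 kN·m per $
  gray cast iron: M = 23.9 kN·m per $
  nickel superalloy: M = 1.97 kN·m per $
  tungsten: M = 0.756 kN·m per $
Magnesium alloy has the largest M.

magnesium alloy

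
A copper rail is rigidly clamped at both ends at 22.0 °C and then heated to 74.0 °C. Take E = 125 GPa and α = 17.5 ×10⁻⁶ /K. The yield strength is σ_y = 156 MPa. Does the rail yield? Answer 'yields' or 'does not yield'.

ΔT = 52.00 K. Constrained thermal stress σ = E·α·ΔT = 125.0×10³ MPa × 17.5×10⁻⁶ × 52.00 = 114 MPa (compressive).
Compare to σ_y = 156 MPa: σ < σ_y, so it does not yield.

does not yield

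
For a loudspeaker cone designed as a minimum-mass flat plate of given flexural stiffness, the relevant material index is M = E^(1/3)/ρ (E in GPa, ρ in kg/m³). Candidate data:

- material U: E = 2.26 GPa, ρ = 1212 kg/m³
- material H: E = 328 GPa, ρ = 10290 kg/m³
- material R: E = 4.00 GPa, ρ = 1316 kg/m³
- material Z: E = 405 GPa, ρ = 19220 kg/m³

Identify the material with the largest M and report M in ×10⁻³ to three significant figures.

Computing M directly (units already consistent):
  material R: M = 1.21×10⁻³
  material U: M = 1.08×10⁻³
  material H: M = 0.670×10⁻³
  material Z: M = 0.385×10⁻³
Material R ranks first.

material R, M = 1.21×10⁻³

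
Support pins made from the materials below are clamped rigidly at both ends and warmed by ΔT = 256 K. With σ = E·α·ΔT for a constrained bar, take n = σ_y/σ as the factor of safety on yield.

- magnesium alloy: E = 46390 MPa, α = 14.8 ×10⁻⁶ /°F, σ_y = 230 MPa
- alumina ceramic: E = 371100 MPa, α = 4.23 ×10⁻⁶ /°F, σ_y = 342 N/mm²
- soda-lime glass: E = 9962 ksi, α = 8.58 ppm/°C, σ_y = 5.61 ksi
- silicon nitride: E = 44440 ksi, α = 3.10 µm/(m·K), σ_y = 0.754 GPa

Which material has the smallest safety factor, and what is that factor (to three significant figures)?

soda-lime glass, n = 0.256

In consistent units (E in GPa, α in ×10⁻⁶/K, σ_y in MPa):
  magnesium alloy: E = 46.39, α = 26.6, σ_y = 230.0 → σ = 316 MPa, n = 0.727
  alumina ceramic: E = 371.1, α = 7.61, σ_y = 342.0 → σ = 723 MPa, n = 0.473
  soda-lime glass: E = 68.69, α = 8.58, σ_y = 38.68 → σ = 151 MPa, n = 0.256
  silicon nitride: E = 306.4, α = 3.10, σ_y = 754.0 → σ = 243 MPa, n = 3.10
Smallest n: soda-lime glass with n = 0.256.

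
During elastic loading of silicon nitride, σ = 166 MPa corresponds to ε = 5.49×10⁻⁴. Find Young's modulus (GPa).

E = σ/ε = 166 MPa / 5.49×10⁻⁴ = 302400 MPa = 302 GPa.

302 GPa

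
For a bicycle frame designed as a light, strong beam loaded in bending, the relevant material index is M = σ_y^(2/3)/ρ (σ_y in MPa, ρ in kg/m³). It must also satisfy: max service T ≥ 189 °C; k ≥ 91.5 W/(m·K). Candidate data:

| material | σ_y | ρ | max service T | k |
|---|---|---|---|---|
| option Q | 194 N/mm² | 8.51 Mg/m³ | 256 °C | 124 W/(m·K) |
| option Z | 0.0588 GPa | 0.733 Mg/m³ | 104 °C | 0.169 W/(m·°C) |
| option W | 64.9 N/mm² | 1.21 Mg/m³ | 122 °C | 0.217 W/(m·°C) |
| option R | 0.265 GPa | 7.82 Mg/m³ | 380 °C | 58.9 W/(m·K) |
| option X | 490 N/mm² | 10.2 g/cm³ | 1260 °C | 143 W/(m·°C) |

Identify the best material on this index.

Screen on constraints: max service T ≥ 189 °C; k ≥ 91.5 W/(m·K). Survivors: option Q, option X.
Putting every candidate on a common basis:
  option Q: σ_y = 194.0 MPa, ρ = 8510 kg/m³
  option X: σ_y = 490.0 MPa, ρ = 10200 kg/m³
  option X: M = 6.09×10⁻³
  option Q: M = 3.94×10⁻³
Option X has the largest M.

option X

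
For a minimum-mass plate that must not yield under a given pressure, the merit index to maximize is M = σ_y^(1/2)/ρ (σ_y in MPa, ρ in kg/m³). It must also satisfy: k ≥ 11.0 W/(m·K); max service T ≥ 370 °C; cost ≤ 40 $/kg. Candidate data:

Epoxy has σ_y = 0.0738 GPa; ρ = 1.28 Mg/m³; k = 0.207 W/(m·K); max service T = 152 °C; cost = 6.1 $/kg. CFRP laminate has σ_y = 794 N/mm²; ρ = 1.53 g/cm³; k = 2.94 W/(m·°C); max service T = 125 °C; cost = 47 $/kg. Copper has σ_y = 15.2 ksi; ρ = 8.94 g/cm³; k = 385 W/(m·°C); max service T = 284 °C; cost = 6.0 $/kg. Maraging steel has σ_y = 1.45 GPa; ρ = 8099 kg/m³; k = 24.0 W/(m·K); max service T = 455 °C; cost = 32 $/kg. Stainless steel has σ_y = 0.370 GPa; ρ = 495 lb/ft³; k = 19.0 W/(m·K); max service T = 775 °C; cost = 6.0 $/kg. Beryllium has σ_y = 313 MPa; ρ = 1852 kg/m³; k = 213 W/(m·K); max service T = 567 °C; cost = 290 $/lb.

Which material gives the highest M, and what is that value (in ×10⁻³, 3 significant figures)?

Screen on constraints: k ≥ 11.0 W/(m·K); max service T ≥ 370 °C; cost ≤ 40 $/kg. Survivors: maraging steel, stainless steel.
Convert each candidate to consistent units, then evaluate M:
  maraging steel: σ_y = 1450 MPa, ρ = 8099 kg/m³
  stainless steel: σ_y = 370.0 MPa, ρ = 7929 kg/m³
  maraging steel: M = 4.70×10⁻³
  stainless steel: M = 2.43×10⁻³
Maraging steel has the largest M.

maraging steel, M = 4.70×10⁻³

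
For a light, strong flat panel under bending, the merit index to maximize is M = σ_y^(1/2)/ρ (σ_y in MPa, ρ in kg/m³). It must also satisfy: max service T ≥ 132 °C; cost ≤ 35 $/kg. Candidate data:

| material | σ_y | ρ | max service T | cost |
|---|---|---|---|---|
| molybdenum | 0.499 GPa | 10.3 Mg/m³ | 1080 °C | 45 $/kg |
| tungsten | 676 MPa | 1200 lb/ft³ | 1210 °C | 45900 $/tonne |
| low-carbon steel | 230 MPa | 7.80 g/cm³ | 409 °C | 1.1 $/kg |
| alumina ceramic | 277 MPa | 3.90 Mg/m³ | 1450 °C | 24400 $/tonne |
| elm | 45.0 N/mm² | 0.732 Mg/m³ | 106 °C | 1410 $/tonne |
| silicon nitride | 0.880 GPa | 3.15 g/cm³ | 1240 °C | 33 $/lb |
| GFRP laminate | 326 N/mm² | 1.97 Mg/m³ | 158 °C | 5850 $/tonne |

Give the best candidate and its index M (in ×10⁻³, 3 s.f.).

Screen on constraints: max service T ≥ 132 °C; cost ≤ 35 $/kg. Survivors: low-carbon steel, alumina ceramic, GFRP laminate.
Putting every candidate on a common basis:
  low-carbon steel: σ_y = 230.0 MPa, ρ = 7800 kg/m³
  alumina ceramic: σ_y = 277.0 MPa, ρ = 3900 kg/m³
  GFRP laminate: σ_y = 326.0 MPa, ρ = 1970 kg/m³
  GFRP laminate: M = 9.17×10⁻³
  alumina ceramic: M = 4.27×10⁻³
  low-carbon steel: M = 1.94×10⁻³
GFRP laminate ranks first.

GFRP laminate, M = 9.17×10⁻³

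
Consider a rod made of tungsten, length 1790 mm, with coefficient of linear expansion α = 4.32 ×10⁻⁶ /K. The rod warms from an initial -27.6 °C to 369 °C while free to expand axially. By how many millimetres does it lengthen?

ΔT = 369 − (-27.6) = 396.6 K.
ΔL = α·L₀·ΔT = 4.32×10⁻⁶ × 1790 mm × 396.6 K = 3.07 mm.

3.07 mm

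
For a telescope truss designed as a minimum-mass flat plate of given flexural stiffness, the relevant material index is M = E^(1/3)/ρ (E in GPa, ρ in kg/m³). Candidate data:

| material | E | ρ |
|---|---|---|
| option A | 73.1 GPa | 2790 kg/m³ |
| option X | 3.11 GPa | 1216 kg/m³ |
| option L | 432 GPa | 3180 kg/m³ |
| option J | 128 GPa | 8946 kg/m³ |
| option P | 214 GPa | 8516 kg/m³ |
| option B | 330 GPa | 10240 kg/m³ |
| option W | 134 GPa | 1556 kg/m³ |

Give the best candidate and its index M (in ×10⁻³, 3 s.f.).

Evaluate M for each candidate:
  option W: M = 3.29×10⁻³
  option L: M = 2.38×10⁻³
  option A: M = 1.50×10⁻³
  option X: M = 1.20×10⁻³
  option P: M = 0.702×10⁻³
  option B: M = 0.675×10⁻³
  option J: M = 0.563×10⁻³
The maximum is for option W.

option W, M = 3.29×10⁻³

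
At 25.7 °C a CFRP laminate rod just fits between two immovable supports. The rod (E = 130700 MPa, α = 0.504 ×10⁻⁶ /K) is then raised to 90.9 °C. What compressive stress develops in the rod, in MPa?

4.29 MPa

E = 130700 MPa = 130.7 GPa.
ΔT = 65.20 K. Constrained thermal stress σ = E·α·ΔT = 130.7×10³ MPa × 0.504×10⁻⁶ × 65.20 = 4.29 MPa (compressive).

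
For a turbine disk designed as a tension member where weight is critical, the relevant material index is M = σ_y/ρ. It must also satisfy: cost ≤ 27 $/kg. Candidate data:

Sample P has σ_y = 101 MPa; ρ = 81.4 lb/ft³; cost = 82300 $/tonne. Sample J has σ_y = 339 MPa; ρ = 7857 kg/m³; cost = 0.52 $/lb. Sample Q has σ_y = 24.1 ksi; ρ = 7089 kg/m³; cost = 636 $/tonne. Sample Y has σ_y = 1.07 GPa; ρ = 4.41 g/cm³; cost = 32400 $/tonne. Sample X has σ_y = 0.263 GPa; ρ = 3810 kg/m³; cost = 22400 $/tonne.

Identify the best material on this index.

sample X

Screen on constraints: cost ≤ 27 $/kg. Survivors: sample J, sample Q, sample X.
Convert each candidate to consistent units, then evaluate M:
  sample J: σ_y = 339.0 MPa, ρ = 7857 kg/m³
  sample Q: σ_y = 166.2 MPa, ρ = 7089 kg/m³
  sample X: σ_y = 263.0 MPa, ρ = 3810 kg/m³
  sample X: M = 69.0 kN·m/kg
  sample J: M = 43.1 kN·m/kg
  sample Q: M = 23.4 kN·m/kg
The maximum is for sample X.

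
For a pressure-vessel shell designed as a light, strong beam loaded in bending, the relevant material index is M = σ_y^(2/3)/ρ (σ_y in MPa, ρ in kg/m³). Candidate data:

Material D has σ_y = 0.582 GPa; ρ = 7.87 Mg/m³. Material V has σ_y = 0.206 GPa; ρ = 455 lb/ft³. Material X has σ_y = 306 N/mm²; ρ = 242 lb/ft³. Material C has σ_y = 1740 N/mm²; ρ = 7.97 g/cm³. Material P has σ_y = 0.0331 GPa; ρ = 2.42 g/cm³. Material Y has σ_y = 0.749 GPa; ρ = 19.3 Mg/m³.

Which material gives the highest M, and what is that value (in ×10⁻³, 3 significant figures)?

material C, M = 18.2×10⁻³

After converting to SI:
  material D: σ_y = 582.0 MPa, ρ = 7870 kg/m³
  material V: σ_y = 206.0 MPa, ρ = 7288 kg/m³
  material X: σ_y = 306.0 MPa, ρ = 3876 kg/m³
  material C: σ_y = 1740 MPa, ρ = 7970 kg/m³
  material P: σ_y = 33.10 MPa, ρ = 2420 kg/m³
  material Y: σ_y = 749.0 MPa, ρ = 19300 kg/m³
  material C: M = 18.2×10⁻³
  material X: M = 11.7×10⁻³
  material D: M = 8.86×10⁻³
  material V: M = 4.79×10⁻³
  material Y: M = 4.27×10⁻³
  material P: M = 4.26×10⁻³
Material C has the largest M.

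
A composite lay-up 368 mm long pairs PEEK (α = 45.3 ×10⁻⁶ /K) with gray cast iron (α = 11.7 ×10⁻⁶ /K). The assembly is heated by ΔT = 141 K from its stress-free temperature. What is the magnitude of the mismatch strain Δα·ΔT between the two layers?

Δα = |45.3 − 11.7|×10⁻⁶/K = 33.6×10⁻⁶/K.
Mismatch strain = Δα·ΔT = 33.6×10⁻⁶ × 141.0 = 4.74×10⁻³.

4.74×10⁻³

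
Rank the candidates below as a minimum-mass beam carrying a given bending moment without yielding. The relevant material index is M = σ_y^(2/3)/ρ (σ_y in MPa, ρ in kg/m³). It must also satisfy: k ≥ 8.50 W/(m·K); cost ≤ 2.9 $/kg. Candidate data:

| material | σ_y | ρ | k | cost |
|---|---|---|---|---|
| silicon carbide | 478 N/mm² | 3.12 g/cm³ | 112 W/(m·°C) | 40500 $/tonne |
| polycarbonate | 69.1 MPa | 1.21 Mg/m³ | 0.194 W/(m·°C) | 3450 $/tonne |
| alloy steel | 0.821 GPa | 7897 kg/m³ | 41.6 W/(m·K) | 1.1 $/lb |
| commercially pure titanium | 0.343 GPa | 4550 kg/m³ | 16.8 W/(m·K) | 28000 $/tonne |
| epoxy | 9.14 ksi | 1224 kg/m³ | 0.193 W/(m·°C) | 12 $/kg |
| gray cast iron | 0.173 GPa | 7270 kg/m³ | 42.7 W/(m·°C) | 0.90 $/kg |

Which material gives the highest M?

Screen on constraints: k ≥ 8.50 W/(m·K); cost ≤ 2.9 $/kg. Survivors: alloy steel, gray cast iron.
In SI units:
  alloy steel: σ_y = 821.0 MPa, ρ = 7897 kg/m³
  gray cast iron: σ_y = 173.0 MPa, ρ = 7270 kg/m³
  alloy steel: M = 11.1×10⁻³
  gray cast iron: M = 4.27×10⁻³
Alloy steel ranks first.

alloy steel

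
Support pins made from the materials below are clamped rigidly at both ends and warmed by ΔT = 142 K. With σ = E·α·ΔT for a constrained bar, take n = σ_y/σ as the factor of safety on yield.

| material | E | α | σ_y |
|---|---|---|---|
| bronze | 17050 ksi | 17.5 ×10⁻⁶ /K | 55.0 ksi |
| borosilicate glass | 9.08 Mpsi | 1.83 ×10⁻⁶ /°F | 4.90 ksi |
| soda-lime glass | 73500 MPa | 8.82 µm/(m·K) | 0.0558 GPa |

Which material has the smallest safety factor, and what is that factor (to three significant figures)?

soda-lime glass, n = 0.606

With everything in SI (GPa, ×10⁻⁶/K, MPa):
  bronze: E = 117.6, α = 17.5, σ_y = 379.2 → σ = 292 MPa, n = 1.30
  borosilicate glass: E = 62.60, α = 3.29, σ_y = 33.78 → σ = 29.3 MPa, n = 1.15
  soda-lime glass: E = 73.50, α = 8.82, σ_y = 55.80 → σ = 92.1 MPa, n = 0.606
Soda-lime glass has the lowest safety factor, n = 0.606.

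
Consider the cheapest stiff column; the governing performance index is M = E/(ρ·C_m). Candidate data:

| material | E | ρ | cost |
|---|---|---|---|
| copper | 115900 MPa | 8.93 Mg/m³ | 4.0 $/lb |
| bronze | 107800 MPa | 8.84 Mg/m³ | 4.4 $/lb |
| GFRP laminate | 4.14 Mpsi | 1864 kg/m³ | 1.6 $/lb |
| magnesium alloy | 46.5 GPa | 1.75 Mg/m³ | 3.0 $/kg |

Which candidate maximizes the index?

Putting every candidate on a common basis:
  copper: E = 115.9 GPa, ρ = 8930 kg/m³, cost = 8.818 $/kg
  bronze: E = 107.8 GPa, ρ = 8840 kg/m³, cost = 9.700 $/kg
  GFRP laminate: E = 28.54 GPa, ρ = 1864 kg/m³, cost = 3.527 $/kg
  magnesium alloy: E = 46.50 GPa, ρ = 1750 kg/m³, cost = 3.000 $/kg
  magnesium alloy: M = 8.86 MN·m per $
  GFRP laminate: M = 4.34 MN·m per $
  copper: M = 1.47 MN·m per $
  bronze: M = 1.26 MN·m per $
Magnesium alloy ranks first.

magnesium alloy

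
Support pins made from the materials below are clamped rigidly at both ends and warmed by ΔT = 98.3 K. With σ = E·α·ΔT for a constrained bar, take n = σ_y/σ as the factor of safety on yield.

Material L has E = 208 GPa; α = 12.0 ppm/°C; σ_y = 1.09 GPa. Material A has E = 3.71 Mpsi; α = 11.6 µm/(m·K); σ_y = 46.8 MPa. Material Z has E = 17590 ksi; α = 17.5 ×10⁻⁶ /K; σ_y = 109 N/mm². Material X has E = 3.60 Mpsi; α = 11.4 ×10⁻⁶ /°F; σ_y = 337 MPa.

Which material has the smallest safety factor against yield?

material Z

Per material, after unit conversion:
  material L: E = 208.0, α = 12.0, σ_y = 1090 → σ = 245 MPa, n = 4.44
  material A: E = 25.58, α = 11.6, σ_y = 46.80 → σ = 29.2 MPa, n = 1.60
  material Z: E = 121.3, α = 17.5, σ_y = 109.0 → σ = 209 MPa, n = 0.522
  material X: E = 24.82, α = 20.5, σ_y = 337.0 → σ = 50.1 MPa, n = 6.73
Smallest n: material Z with n = 0.522.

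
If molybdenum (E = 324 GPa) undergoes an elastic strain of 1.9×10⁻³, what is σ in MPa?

616 MPa

σ = E·ε = 324000 MPa × 1.9×10⁻³ = 616 MPa.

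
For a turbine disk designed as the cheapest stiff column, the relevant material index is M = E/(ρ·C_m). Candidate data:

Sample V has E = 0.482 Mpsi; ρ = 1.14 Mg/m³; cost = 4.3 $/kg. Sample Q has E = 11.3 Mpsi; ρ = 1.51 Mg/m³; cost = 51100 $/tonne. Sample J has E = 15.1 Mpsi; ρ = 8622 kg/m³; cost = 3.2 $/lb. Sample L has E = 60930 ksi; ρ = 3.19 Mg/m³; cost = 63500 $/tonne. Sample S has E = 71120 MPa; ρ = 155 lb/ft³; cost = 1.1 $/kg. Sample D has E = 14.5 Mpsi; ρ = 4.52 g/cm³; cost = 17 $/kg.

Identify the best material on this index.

Convert each candidate to consistent units, then evaluate M:
  sample V: E = 3.323 GPa, ρ = 1140 kg/m³, cost = 4.300 $/kg
  sample Q: E = 77.91 GPa, ρ = 1510 kg/m³, cost = 51.10 $/kg
  sample J: E = 104.1 GPa, ρ = 8622 kg/m³, cost = 7.055 $/kg
  sample L: E = 420.1 GPa, ρ = 3190 kg/m³, cost = 63.50 $/kg
  sample S: E = 71.12 GPa, ρ = 2483 kg/m³, cost = 1.100 $/kg
  sample D: E = 99.97 GPa, ρ = 4520 kg/m³, cost = 17.00 $/kg
  sample S: M = 26.0 MN·m per $
  sample L: M = 2.07 MN·m per $
  sample J: M = 1.71 MN·m per $
  sample D: M = 1.30 MN·m per $
  sample Q: M = 1.01 MN·m per $
  sample V: M = 0.678 MN·m per $
Sample S ranks first.

sample S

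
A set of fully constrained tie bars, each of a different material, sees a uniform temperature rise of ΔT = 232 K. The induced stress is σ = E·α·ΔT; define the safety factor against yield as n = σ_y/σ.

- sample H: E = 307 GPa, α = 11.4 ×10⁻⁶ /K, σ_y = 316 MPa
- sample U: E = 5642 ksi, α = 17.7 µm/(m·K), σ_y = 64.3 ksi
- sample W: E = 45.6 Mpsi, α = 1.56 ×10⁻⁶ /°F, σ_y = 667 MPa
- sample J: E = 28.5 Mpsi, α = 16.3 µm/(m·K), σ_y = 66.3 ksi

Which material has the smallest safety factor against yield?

With everything in SI (GPa, ×10⁻⁶/K, MPa):
  sample H: E = 307.0, α = 11.4, σ_y = 316.0 → σ = 812 MPa, n = 0.389
  sample U: E = 38.90, α = 17.7, σ_y = 443.3 → σ = 160 MPa, n = 2.78
  sample W: E = 314.4, α = 2.81, σ_y = 667.0 → σ = 205 MPa, n = 3.26
  sample J: E = 196.5, α = 16.3, σ_y = 457.1 → σ = 743 MPa, n = 0.615
Sample H has the lowest safety factor, n = 0.389.

sample H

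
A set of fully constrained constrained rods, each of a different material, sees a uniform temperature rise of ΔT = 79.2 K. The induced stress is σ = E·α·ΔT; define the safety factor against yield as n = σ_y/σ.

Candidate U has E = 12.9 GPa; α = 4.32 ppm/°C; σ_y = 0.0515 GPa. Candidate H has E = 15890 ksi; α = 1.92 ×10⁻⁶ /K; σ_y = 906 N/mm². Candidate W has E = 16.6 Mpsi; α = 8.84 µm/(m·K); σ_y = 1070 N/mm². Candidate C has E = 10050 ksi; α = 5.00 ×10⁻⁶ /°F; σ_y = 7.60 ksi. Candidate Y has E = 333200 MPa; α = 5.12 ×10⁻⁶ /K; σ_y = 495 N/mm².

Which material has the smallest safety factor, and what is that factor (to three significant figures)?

With everything in SI (GPa, ×10⁻⁶/K, MPa):
  candidate U: E = 12.90, α = 4.32, σ_y = 51.50 → σ = 4.41 MPa, n = 11.7
  candidate H: E = 109.6, α = 1.92, σ_y = 906.0 → σ = 16.7 MPa, n = 54.4
  candidate W: E = 114.5, α = 8.84, σ_y = 1070 → σ = 80.1 MPa, n = 13.4
  candidate C: E = 69.29, α = 9.00, σ_y = 52.40 → σ = 49.4 MPa, n = 1.06
  candidate Y: E = 333.2, α = 5.12, σ_y = 495.0 → σ = 135 MPa, n = 3.66
The minimum is candidate C at n = 1.06.

candidate C, n = 1.06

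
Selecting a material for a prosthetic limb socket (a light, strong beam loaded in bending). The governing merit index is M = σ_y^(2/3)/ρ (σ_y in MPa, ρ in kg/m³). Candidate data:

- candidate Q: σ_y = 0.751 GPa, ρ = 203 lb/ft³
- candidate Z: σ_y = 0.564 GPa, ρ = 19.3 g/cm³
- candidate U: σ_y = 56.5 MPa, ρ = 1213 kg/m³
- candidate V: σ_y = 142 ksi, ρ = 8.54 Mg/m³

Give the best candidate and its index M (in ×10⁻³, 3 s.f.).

candidate Q, M = 25.4×10⁻³

In SI units:
  candidate Q: σ_y = 751.0 MPa, ρ = 3252 kg/m³
  candidate Z: σ_y = 564.0 MPa, ρ = 19300 kg/m³
  candidate U: σ_y = 56.50 MPa, ρ = 1213 kg/m³
  candidate V: σ_y = 979.1 MPa, ρ = 8540 kg/m³
  candidate Q: M = 25.4×10⁻³
  candidate U: M = 12.1×10⁻³
  candidate V: M = 11.5×10⁻³
  candidate Z: M = 3.54×10⁻³
The maximum is for candidate Q.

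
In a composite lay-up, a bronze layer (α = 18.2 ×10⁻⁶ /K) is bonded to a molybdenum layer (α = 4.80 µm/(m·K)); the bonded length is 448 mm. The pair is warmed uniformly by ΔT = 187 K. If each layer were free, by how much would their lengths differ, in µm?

1120 µm

Δα = |18.2 − 4.80|×10⁻⁶/K = 13.4×10⁻⁶/K.
ΔL_mismatch = Δα·L·ΔT = 13.4×10⁻⁶ × 448.0 mm × 187.0 K = 1120 µm.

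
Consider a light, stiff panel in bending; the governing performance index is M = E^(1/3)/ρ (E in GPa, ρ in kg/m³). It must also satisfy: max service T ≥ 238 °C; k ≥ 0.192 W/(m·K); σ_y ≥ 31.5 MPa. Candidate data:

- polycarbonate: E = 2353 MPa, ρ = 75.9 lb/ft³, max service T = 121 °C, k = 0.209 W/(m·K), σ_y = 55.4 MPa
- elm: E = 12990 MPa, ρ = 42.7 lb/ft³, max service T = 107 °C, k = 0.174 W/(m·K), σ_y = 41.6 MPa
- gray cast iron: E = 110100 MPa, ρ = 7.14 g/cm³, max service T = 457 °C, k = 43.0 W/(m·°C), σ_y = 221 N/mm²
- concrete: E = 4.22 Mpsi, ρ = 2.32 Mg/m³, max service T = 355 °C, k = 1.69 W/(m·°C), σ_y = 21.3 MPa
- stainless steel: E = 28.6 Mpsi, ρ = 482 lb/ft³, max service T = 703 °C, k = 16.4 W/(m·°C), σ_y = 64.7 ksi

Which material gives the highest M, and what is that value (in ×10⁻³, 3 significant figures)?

stainless steel, M = 0.754×10⁻³

Screen on constraints: max service T ≥ 238 °C; k ≥ 0.192 W/(m·K); σ_y ≥ 31.5 MPa. Survivors: gray cast iron, stainless steel.
Convert each candidate to consistent units, then evaluate M:
  gray cast iron: E = 110.1 GPa, ρ = 7140 kg/m³
  stainless steel: E = 197.2 GPa, ρ = 7721 kg/m³
  stainless steel: M = 0.754×10⁻³
  gray cast iron: M = 0.671×10⁻³
Highest index: stainless steel.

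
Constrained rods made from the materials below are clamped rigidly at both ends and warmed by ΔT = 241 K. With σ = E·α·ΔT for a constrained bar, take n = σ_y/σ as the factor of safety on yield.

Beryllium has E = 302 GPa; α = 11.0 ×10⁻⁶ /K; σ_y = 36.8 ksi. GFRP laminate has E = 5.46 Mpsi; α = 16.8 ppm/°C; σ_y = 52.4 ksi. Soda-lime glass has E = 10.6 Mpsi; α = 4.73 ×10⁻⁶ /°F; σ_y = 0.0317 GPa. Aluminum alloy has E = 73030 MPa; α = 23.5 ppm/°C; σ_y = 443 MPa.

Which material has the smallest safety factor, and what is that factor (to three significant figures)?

In consistent units (E in GPa, α in ×10⁻⁶/K, σ_y in MPa):
  beryllium: E = 302.0, α = 11.0, σ_y = 253.7 → σ = 801 MPa, n = 0.317
  GFRP laminate: E = 37.65, α = 16.8, σ_y = 361.3 → σ = 152 MPa, n = 2.37
  soda-lime glass: E = 73.08, α = 8.51, σ_y = 31.70 → σ = 150 MPa, n = 0.211
  aluminum alloy: E = 73.03, α = 23.5, σ_y = 443.0 → σ = 414 MPa, n = 1.07
The minimum is soda-lime glass at n = 0.211.

soda-lime glass, n = 0.211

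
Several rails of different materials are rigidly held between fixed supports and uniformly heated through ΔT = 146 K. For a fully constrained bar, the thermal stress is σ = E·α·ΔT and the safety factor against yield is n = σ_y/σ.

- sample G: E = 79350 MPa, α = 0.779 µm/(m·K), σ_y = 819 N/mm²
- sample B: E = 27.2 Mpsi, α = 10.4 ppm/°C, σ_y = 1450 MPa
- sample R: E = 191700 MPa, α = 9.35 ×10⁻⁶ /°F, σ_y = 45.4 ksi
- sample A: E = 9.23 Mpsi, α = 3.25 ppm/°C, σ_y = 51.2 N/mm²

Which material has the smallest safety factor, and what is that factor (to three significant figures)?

sample R, n = 0.665

With everything in SI (GPa, ×10⁻⁶/K, MPa):
  sample G: E = 79.35, α = 0.779, σ_y = 819.0 → σ = 9.02 MPa, n = 90.8
  sample B: E = 187.5, α = 10.4, σ_y = 1450 → σ = 285 MPa, n = 5.09
  sample R: E = 191.7, α = 16.8, σ_y = 313.0 → σ = 471 MPa, n = 0.665
  sample A: E = 63.64, α = 3.25, σ_y = 51.20 → σ = 30.2 MPa, n = 1.70
The minimum is sample R at n = 0.665.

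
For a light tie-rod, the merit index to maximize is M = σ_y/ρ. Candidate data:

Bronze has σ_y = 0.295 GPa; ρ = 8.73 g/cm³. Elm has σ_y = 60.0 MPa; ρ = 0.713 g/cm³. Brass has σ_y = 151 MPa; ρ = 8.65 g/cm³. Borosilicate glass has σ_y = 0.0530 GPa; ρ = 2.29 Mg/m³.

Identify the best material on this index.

elm

Putting every candidate on a common basis:
  bronze: σ_y = 295.0 MPa, ρ = 8730 kg/m³
  elm: σ_y = 60.00 MPa, ρ = 713.0 kg/m³
  brass: σ_y = 151.0 MPa, ρ = 8650 kg/m³
  borosilicate glass: σ_y = 53.00 MPa, ρ = 2290 kg/m³
  elm: M = 84.2 kN·m/kg
  bronze: M = 33.8 kN·m/kg
  borosilicate glass: M = 23.1 kN·m/kg
  brass: M = 17.5 kN·m/kg
Elm ranks first.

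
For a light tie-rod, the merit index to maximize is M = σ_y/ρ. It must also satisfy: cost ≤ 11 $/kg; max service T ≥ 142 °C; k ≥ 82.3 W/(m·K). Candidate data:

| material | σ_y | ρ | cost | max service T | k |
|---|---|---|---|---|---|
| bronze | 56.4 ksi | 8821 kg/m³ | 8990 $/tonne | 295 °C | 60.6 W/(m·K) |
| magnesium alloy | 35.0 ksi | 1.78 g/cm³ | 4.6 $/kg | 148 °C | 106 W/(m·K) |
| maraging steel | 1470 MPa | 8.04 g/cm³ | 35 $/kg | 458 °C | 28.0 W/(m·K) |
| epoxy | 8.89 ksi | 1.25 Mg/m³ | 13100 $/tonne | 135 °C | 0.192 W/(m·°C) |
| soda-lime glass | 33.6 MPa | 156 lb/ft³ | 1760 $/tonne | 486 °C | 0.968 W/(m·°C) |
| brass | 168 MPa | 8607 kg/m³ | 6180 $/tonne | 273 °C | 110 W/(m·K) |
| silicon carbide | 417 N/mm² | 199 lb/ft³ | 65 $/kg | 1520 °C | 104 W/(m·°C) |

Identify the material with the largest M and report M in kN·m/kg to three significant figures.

magnesium alloy, M = 136 kN·m/kg

Screen on constraints: cost ≤ 11 $/kg; max service T ≥ 142 °C; k ≥ 82.3 W/(m·K). Survivors: magnesium alloy, brass.
Putting every candidate on a common basis:
  magnesium alloy: σ_y = 241.3 MPa, ρ = 1780 kg/m³
  brass: σ_y = 168.0 MPa, ρ = 8607 kg/m³
  magnesium alloy: M = 136 kN·m/kg
  brass: M = 19.5 kN·m/kg
Highest index: magnesium alloy.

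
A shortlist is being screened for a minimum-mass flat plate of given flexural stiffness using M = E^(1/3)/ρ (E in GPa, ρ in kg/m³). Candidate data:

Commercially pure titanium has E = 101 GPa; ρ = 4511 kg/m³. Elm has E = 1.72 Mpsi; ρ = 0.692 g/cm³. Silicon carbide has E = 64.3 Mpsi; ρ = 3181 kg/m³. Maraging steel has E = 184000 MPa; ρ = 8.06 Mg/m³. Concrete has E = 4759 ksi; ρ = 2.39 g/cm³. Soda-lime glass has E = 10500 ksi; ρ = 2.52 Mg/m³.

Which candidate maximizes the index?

After converting to SI:
  commercially pure titanium: E = 101.0 GPa, ρ = 4511 kg/m³
  elm: E = 11.86 GPa, ρ = 692.0 kg/m³
  silicon carbide: E = 443.3 GPa, ρ = 3181 kg/m³
  maraging steel: E = 184.0 GPa, ρ = 8060 kg/m³
  concrete: E = 32.81 GPa, ρ = 2390 kg/m³
  soda-lime glass: E = 72.39 GPa, ρ = 2520 kg/m³
  elm: M = 3.30×10⁻³
  silicon carbide: M = 2.40×10⁻³
  soda-lime glass: M = 1.65×10⁻³
  concrete: M = 1.34×10⁻³
  commercially pure titanium: M = 1.03×10⁻³
  maraging steel: M = 0.706×10⁻³
Highest index: elm.

elm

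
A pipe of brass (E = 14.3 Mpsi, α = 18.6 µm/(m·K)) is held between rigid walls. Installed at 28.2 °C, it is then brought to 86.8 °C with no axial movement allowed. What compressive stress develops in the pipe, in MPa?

E = 14.3 Mpsi = 98.60 GPa.
ΔT = 58.60 K. Constrained thermal stress σ = E·α·ΔT = 98.60×10³ MPa × 18.6×10⁻⁶ × 58.60 = 107 MPa (compressive).

107 MPa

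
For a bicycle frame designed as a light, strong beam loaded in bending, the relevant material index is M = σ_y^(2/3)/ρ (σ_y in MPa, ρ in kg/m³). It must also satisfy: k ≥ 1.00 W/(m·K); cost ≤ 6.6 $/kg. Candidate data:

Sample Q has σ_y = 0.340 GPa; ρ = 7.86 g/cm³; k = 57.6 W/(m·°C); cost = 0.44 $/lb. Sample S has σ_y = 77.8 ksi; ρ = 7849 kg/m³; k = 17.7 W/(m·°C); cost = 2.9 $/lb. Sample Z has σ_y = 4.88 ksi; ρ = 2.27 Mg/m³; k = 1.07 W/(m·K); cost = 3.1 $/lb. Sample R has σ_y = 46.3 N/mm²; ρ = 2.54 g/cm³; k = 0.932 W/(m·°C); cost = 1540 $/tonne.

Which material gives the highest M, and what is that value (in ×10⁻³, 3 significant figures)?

Screen on constraints: k ≥ 1.00 W/(m·K); cost ≤ 6.6 $/kg. Survivors: sample Q, sample S.
Convert each candidate to consistent units, then evaluate M:
  sample Q: σ_y = 340.0 MPa, ρ = 7860 kg/m³
  sample S: σ_y = 536.4 MPa, ρ = 7849 kg/m³
  sample S: M = 8.41×10⁻³
  sample Q: M = 6.20×10⁻³
The maximum is for sample S.

sample S, M = 8.41×10⁻³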